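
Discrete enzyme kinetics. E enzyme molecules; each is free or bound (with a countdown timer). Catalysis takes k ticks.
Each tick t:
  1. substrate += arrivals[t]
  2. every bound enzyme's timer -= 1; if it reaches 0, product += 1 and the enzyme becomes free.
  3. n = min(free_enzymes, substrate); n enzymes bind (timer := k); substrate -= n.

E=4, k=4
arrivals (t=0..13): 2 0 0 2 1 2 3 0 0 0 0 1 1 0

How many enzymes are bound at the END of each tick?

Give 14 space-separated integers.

t=0: arr=2 -> substrate=0 bound=2 product=0
t=1: arr=0 -> substrate=0 bound=2 product=0
t=2: arr=0 -> substrate=0 bound=2 product=0
t=3: arr=2 -> substrate=0 bound=4 product=0
t=4: arr=1 -> substrate=0 bound=3 product=2
t=5: arr=2 -> substrate=1 bound=4 product=2
t=6: arr=3 -> substrate=4 bound=4 product=2
t=7: arr=0 -> substrate=2 bound=4 product=4
t=8: arr=0 -> substrate=1 bound=4 product=5
t=9: arr=0 -> substrate=0 bound=4 product=6
t=10: arr=0 -> substrate=0 bound=4 product=6
t=11: arr=1 -> substrate=0 bound=3 product=8
t=12: arr=1 -> substrate=0 bound=3 product=9
t=13: arr=0 -> substrate=0 bound=2 product=10

Answer: 2 2 2 4 3 4 4 4 4 4 4 3 3 2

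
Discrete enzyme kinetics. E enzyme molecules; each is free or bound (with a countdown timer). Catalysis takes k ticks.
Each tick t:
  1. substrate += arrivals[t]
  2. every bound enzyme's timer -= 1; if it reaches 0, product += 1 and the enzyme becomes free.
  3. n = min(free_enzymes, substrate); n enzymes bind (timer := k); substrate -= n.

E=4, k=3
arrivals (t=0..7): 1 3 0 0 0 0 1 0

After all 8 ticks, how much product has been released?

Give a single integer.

t=0: arr=1 -> substrate=0 bound=1 product=0
t=1: arr=3 -> substrate=0 bound=4 product=0
t=2: arr=0 -> substrate=0 bound=4 product=0
t=3: arr=0 -> substrate=0 bound=3 product=1
t=4: arr=0 -> substrate=0 bound=0 product=4
t=5: arr=0 -> substrate=0 bound=0 product=4
t=6: arr=1 -> substrate=0 bound=1 product=4
t=7: arr=0 -> substrate=0 bound=1 product=4

Answer: 4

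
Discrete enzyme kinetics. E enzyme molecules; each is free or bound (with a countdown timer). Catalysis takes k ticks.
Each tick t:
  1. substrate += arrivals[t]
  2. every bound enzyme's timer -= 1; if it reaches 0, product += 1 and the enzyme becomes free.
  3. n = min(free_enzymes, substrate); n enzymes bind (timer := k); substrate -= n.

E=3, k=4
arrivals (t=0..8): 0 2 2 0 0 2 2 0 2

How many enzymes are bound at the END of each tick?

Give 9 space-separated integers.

t=0: arr=0 -> substrate=0 bound=0 product=0
t=1: arr=2 -> substrate=0 bound=2 product=0
t=2: arr=2 -> substrate=1 bound=3 product=0
t=3: arr=0 -> substrate=1 bound=3 product=0
t=4: arr=0 -> substrate=1 bound=3 product=0
t=5: arr=2 -> substrate=1 bound=3 product=2
t=6: arr=2 -> substrate=2 bound=3 product=3
t=7: arr=0 -> substrate=2 bound=3 product=3
t=8: arr=2 -> substrate=4 bound=3 product=3

Answer: 0 2 3 3 3 3 3 3 3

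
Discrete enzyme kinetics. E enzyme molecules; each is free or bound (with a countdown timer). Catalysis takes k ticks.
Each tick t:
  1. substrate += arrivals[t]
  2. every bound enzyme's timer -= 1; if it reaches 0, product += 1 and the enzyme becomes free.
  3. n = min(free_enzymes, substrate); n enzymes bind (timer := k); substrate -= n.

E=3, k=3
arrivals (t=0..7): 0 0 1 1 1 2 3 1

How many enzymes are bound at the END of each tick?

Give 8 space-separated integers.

t=0: arr=0 -> substrate=0 bound=0 product=0
t=1: arr=0 -> substrate=0 bound=0 product=0
t=2: arr=1 -> substrate=0 bound=1 product=0
t=3: arr=1 -> substrate=0 bound=2 product=0
t=4: arr=1 -> substrate=0 bound=3 product=0
t=5: arr=2 -> substrate=1 bound=3 product=1
t=6: arr=3 -> substrate=3 bound=3 product=2
t=7: arr=1 -> substrate=3 bound=3 product=3

Answer: 0 0 1 2 3 3 3 3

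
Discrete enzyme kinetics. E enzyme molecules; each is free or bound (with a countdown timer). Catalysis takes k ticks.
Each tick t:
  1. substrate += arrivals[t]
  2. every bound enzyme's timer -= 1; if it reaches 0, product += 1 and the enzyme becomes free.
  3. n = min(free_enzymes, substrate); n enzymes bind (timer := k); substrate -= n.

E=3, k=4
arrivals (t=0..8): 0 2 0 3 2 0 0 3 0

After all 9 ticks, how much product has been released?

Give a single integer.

Answer: 3

Derivation:
t=0: arr=0 -> substrate=0 bound=0 product=0
t=1: arr=2 -> substrate=0 bound=2 product=0
t=2: arr=0 -> substrate=0 bound=2 product=0
t=3: arr=3 -> substrate=2 bound=3 product=0
t=4: arr=2 -> substrate=4 bound=3 product=0
t=5: arr=0 -> substrate=2 bound=3 product=2
t=6: arr=0 -> substrate=2 bound=3 product=2
t=7: arr=3 -> substrate=4 bound=3 product=3
t=8: arr=0 -> substrate=4 bound=3 product=3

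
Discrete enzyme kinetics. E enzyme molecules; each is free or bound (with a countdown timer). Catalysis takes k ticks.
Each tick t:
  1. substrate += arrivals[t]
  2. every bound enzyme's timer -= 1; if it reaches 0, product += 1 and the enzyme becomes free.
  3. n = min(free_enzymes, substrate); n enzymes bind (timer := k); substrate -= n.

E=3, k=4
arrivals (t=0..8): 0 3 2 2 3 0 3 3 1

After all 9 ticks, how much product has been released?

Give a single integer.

Answer: 3

Derivation:
t=0: arr=0 -> substrate=0 bound=0 product=0
t=1: arr=3 -> substrate=0 bound=3 product=0
t=2: arr=2 -> substrate=2 bound=3 product=0
t=3: arr=2 -> substrate=4 bound=3 product=0
t=4: arr=3 -> substrate=7 bound=3 product=0
t=5: arr=0 -> substrate=4 bound=3 product=3
t=6: arr=3 -> substrate=7 bound=3 product=3
t=7: arr=3 -> substrate=10 bound=3 product=3
t=8: arr=1 -> substrate=11 bound=3 product=3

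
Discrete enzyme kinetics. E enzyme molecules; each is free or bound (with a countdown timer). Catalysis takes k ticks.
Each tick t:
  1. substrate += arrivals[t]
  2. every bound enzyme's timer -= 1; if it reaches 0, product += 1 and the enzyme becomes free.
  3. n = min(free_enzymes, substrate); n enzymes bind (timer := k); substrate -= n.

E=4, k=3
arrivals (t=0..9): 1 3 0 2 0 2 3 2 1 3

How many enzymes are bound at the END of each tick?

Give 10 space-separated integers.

t=0: arr=1 -> substrate=0 bound=1 product=0
t=1: arr=3 -> substrate=0 bound=4 product=0
t=2: arr=0 -> substrate=0 bound=4 product=0
t=3: arr=2 -> substrate=1 bound=4 product=1
t=4: arr=0 -> substrate=0 bound=2 product=4
t=5: arr=2 -> substrate=0 bound=4 product=4
t=6: arr=3 -> substrate=2 bound=4 product=5
t=7: arr=2 -> substrate=3 bound=4 product=6
t=8: arr=1 -> substrate=2 bound=4 product=8
t=9: arr=3 -> substrate=4 bound=4 product=9

Answer: 1 4 4 4 2 4 4 4 4 4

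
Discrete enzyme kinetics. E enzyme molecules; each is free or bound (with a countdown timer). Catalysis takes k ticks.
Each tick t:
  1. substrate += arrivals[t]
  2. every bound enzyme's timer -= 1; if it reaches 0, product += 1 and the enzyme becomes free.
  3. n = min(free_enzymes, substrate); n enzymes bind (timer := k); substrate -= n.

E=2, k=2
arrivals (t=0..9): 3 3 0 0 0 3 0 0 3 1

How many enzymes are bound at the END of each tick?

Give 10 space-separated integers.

Answer: 2 2 2 2 2 2 2 2 2 2

Derivation:
t=0: arr=3 -> substrate=1 bound=2 product=0
t=1: arr=3 -> substrate=4 bound=2 product=0
t=2: arr=0 -> substrate=2 bound=2 product=2
t=3: arr=0 -> substrate=2 bound=2 product=2
t=4: arr=0 -> substrate=0 bound=2 product=4
t=5: arr=3 -> substrate=3 bound=2 product=4
t=6: arr=0 -> substrate=1 bound=2 product=6
t=7: arr=0 -> substrate=1 bound=2 product=6
t=8: arr=3 -> substrate=2 bound=2 product=8
t=9: arr=1 -> substrate=3 bound=2 product=8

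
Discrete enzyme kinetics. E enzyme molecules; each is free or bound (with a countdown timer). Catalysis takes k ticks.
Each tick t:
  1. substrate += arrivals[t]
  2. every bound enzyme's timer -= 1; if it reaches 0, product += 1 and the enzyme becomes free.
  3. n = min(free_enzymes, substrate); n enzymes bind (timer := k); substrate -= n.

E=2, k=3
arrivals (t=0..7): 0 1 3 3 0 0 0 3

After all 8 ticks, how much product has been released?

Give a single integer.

Answer: 3

Derivation:
t=0: arr=0 -> substrate=0 bound=0 product=0
t=1: arr=1 -> substrate=0 bound=1 product=0
t=2: arr=3 -> substrate=2 bound=2 product=0
t=3: arr=3 -> substrate=5 bound=2 product=0
t=4: arr=0 -> substrate=4 bound=2 product=1
t=5: arr=0 -> substrate=3 bound=2 product=2
t=6: arr=0 -> substrate=3 bound=2 product=2
t=7: arr=3 -> substrate=5 bound=2 product=3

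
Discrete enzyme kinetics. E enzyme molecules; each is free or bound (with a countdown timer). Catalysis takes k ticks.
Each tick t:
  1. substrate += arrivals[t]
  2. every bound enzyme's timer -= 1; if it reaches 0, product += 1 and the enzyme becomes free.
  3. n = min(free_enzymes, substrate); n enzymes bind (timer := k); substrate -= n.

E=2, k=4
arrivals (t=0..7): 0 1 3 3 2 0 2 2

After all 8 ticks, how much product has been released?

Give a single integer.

t=0: arr=0 -> substrate=0 bound=0 product=0
t=1: arr=1 -> substrate=0 bound=1 product=0
t=2: arr=3 -> substrate=2 bound=2 product=0
t=3: arr=3 -> substrate=5 bound=2 product=0
t=4: arr=2 -> substrate=7 bound=2 product=0
t=5: arr=0 -> substrate=6 bound=2 product=1
t=6: arr=2 -> substrate=7 bound=2 product=2
t=7: arr=2 -> substrate=9 bound=2 product=2

Answer: 2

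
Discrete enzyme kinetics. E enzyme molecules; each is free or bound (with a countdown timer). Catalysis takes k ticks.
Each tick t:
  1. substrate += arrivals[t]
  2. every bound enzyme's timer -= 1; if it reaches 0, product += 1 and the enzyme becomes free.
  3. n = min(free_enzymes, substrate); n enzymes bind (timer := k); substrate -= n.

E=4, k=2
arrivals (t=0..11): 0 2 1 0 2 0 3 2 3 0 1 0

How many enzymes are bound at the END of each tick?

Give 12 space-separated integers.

t=0: arr=0 -> substrate=0 bound=0 product=0
t=1: arr=2 -> substrate=0 bound=2 product=0
t=2: arr=1 -> substrate=0 bound=3 product=0
t=3: arr=0 -> substrate=0 bound=1 product=2
t=4: arr=2 -> substrate=0 bound=2 product=3
t=5: arr=0 -> substrate=0 bound=2 product=3
t=6: arr=3 -> substrate=0 bound=3 product=5
t=7: arr=2 -> substrate=1 bound=4 product=5
t=8: arr=3 -> substrate=1 bound=4 product=8
t=9: arr=0 -> substrate=0 bound=4 product=9
t=10: arr=1 -> substrate=0 bound=2 product=12
t=11: arr=0 -> substrate=0 bound=1 product=13

Answer: 0 2 3 1 2 2 3 4 4 4 2 1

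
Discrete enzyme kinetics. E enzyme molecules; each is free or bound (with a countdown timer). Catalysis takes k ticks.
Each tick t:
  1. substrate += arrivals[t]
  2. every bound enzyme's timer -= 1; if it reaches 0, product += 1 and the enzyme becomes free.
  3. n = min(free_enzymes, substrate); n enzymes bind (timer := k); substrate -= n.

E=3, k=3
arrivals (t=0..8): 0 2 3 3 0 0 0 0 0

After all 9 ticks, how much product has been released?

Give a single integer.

Answer: 6

Derivation:
t=0: arr=0 -> substrate=0 bound=0 product=0
t=1: arr=2 -> substrate=0 bound=2 product=0
t=2: arr=3 -> substrate=2 bound=3 product=0
t=3: arr=3 -> substrate=5 bound=3 product=0
t=4: arr=0 -> substrate=3 bound=3 product=2
t=5: arr=0 -> substrate=2 bound=3 product=3
t=6: arr=0 -> substrate=2 bound=3 product=3
t=7: arr=0 -> substrate=0 bound=3 product=5
t=8: arr=0 -> substrate=0 bound=2 product=6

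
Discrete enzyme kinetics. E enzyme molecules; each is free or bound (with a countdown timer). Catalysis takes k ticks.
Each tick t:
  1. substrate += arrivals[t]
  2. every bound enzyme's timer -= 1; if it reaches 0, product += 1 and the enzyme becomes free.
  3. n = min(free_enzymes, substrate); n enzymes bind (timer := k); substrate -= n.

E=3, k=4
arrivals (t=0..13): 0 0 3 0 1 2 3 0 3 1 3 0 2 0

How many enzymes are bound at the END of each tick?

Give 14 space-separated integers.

t=0: arr=0 -> substrate=0 bound=0 product=0
t=1: arr=0 -> substrate=0 bound=0 product=0
t=2: arr=3 -> substrate=0 bound=3 product=0
t=3: arr=0 -> substrate=0 bound=3 product=0
t=4: arr=1 -> substrate=1 bound=3 product=0
t=5: arr=2 -> substrate=3 bound=3 product=0
t=6: arr=3 -> substrate=3 bound=3 product=3
t=7: arr=0 -> substrate=3 bound=3 product=3
t=8: arr=3 -> substrate=6 bound=3 product=3
t=9: arr=1 -> substrate=7 bound=3 product=3
t=10: arr=3 -> substrate=7 bound=3 product=6
t=11: arr=0 -> substrate=7 bound=3 product=6
t=12: arr=2 -> substrate=9 bound=3 product=6
t=13: arr=0 -> substrate=9 bound=3 product=6

Answer: 0 0 3 3 3 3 3 3 3 3 3 3 3 3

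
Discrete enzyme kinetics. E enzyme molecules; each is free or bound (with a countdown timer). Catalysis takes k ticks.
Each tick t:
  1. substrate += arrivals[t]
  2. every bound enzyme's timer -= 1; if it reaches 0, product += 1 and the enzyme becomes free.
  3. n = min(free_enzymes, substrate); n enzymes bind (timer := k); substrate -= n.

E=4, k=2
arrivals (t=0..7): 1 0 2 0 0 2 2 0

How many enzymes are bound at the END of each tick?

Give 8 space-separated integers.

t=0: arr=1 -> substrate=0 bound=1 product=0
t=1: arr=0 -> substrate=0 bound=1 product=0
t=2: arr=2 -> substrate=0 bound=2 product=1
t=3: arr=0 -> substrate=0 bound=2 product=1
t=4: arr=0 -> substrate=0 bound=0 product=3
t=5: arr=2 -> substrate=0 bound=2 product=3
t=6: arr=2 -> substrate=0 bound=4 product=3
t=7: arr=0 -> substrate=0 bound=2 product=5

Answer: 1 1 2 2 0 2 4 2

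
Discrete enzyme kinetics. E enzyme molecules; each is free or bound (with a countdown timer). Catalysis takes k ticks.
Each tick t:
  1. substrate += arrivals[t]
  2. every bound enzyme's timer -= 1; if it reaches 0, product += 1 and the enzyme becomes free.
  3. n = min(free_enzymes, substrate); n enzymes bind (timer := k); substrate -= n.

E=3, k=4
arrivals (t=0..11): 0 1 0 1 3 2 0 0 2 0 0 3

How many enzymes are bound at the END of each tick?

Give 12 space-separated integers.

t=0: arr=0 -> substrate=0 bound=0 product=0
t=1: arr=1 -> substrate=0 bound=1 product=0
t=2: arr=0 -> substrate=0 bound=1 product=0
t=3: arr=1 -> substrate=0 bound=2 product=0
t=4: arr=3 -> substrate=2 bound=3 product=0
t=5: arr=2 -> substrate=3 bound=3 product=1
t=6: arr=0 -> substrate=3 bound=3 product=1
t=7: arr=0 -> substrate=2 bound=3 product=2
t=8: arr=2 -> substrate=3 bound=3 product=3
t=9: arr=0 -> substrate=2 bound=3 product=4
t=10: arr=0 -> substrate=2 bound=3 product=4
t=11: arr=3 -> substrate=4 bound=3 product=5

Answer: 0 1 1 2 3 3 3 3 3 3 3 3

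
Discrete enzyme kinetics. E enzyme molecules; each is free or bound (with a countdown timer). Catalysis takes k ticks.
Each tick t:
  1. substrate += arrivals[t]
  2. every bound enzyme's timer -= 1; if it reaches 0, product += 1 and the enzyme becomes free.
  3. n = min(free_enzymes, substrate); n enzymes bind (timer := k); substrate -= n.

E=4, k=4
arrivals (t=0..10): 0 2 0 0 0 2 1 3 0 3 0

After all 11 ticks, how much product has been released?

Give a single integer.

Answer: 5

Derivation:
t=0: arr=0 -> substrate=0 bound=0 product=0
t=1: arr=2 -> substrate=0 bound=2 product=0
t=2: arr=0 -> substrate=0 bound=2 product=0
t=3: arr=0 -> substrate=0 bound=2 product=0
t=4: arr=0 -> substrate=0 bound=2 product=0
t=5: arr=2 -> substrate=0 bound=2 product=2
t=6: arr=1 -> substrate=0 bound=3 product=2
t=7: arr=3 -> substrate=2 bound=4 product=2
t=8: arr=0 -> substrate=2 bound=4 product=2
t=9: arr=3 -> substrate=3 bound=4 product=4
t=10: arr=0 -> substrate=2 bound=4 product=5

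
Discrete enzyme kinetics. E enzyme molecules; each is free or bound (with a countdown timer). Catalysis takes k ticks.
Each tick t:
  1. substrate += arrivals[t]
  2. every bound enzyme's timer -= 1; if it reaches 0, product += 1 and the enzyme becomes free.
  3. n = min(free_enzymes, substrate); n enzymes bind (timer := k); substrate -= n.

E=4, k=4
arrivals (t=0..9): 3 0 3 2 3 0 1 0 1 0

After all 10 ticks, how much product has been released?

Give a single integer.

Answer: 7

Derivation:
t=0: arr=3 -> substrate=0 bound=3 product=0
t=1: arr=0 -> substrate=0 bound=3 product=0
t=2: arr=3 -> substrate=2 bound=4 product=0
t=3: arr=2 -> substrate=4 bound=4 product=0
t=4: arr=3 -> substrate=4 bound=4 product=3
t=5: arr=0 -> substrate=4 bound=4 product=3
t=6: arr=1 -> substrate=4 bound=4 product=4
t=7: arr=0 -> substrate=4 bound=4 product=4
t=8: arr=1 -> substrate=2 bound=4 product=7
t=9: arr=0 -> substrate=2 bound=4 product=7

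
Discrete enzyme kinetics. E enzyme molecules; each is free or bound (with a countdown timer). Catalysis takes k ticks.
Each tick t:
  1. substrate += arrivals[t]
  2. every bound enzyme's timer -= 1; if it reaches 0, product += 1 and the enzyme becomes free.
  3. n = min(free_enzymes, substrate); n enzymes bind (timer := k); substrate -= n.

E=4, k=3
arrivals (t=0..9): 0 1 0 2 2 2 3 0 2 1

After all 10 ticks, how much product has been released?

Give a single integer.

Answer: 7

Derivation:
t=0: arr=0 -> substrate=0 bound=0 product=0
t=1: arr=1 -> substrate=0 bound=1 product=0
t=2: arr=0 -> substrate=0 bound=1 product=0
t=3: arr=2 -> substrate=0 bound=3 product=0
t=4: arr=2 -> substrate=0 bound=4 product=1
t=5: arr=2 -> substrate=2 bound=4 product=1
t=6: arr=3 -> substrate=3 bound=4 product=3
t=7: arr=0 -> substrate=1 bound=4 product=5
t=8: arr=2 -> substrate=3 bound=4 product=5
t=9: arr=1 -> substrate=2 bound=4 product=7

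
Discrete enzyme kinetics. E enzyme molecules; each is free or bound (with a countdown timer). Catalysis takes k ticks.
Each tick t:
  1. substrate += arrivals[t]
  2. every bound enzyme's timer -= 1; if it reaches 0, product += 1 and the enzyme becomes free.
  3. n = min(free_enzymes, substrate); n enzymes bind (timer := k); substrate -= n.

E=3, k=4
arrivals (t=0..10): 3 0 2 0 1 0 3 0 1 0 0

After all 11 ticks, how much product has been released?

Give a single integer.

t=0: arr=3 -> substrate=0 bound=3 product=0
t=1: arr=0 -> substrate=0 bound=3 product=0
t=2: arr=2 -> substrate=2 bound=3 product=0
t=3: arr=0 -> substrate=2 bound=3 product=0
t=4: arr=1 -> substrate=0 bound=3 product=3
t=5: arr=0 -> substrate=0 bound=3 product=3
t=6: arr=3 -> substrate=3 bound=3 product=3
t=7: arr=0 -> substrate=3 bound=3 product=3
t=8: arr=1 -> substrate=1 bound=3 product=6
t=9: arr=0 -> substrate=1 bound=3 product=6
t=10: arr=0 -> substrate=1 bound=3 product=6

Answer: 6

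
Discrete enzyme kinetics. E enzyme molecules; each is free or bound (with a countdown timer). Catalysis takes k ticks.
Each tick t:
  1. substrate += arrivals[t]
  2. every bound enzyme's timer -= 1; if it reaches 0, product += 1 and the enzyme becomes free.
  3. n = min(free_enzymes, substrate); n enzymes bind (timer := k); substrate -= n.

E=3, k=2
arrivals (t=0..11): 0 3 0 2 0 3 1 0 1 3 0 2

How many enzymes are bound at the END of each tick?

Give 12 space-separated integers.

t=0: arr=0 -> substrate=0 bound=0 product=0
t=1: arr=3 -> substrate=0 bound=3 product=0
t=2: arr=0 -> substrate=0 bound=3 product=0
t=3: arr=2 -> substrate=0 bound=2 product=3
t=4: arr=0 -> substrate=0 bound=2 product=3
t=5: arr=3 -> substrate=0 bound=3 product=5
t=6: arr=1 -> substrate=1 bound=3 product=5
t=7: arr=0 -> substrate=0 bound=1 product=8
t=8: arr=1 -> substrate=0 bound=2 product=8
t=9: arr=3 -> substrate=1 bound=3 product=9
t=10: arr=0 -> substrate=0 bound=3 product=10
t=11: arr=2 -> substrate=0 bound=3 product=12

Answer: 0 3 3 2 2 3 3 1 2 3 3 3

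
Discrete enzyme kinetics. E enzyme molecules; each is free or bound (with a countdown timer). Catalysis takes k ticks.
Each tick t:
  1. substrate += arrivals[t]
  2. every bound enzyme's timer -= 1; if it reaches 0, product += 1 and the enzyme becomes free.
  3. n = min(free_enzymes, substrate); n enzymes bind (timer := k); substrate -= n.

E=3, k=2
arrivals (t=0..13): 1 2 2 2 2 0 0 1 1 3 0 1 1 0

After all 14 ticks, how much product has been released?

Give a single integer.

Answer: 15

Derivation:
t=0: arr=1 -> substrate=0 bound=1 product=0
t=1: arr=2 -> substrate=0 bound=3 product=0
t=2: arr=2 -> substrate=1 bound=3 product=1
t=3: arr=2 -> substrate=1 bound=3 product=3
t=4: arr=2 -> substrate=2 bound=3 product=4
t=5: arr=0 -> substrate=0 bound=3 product=6
t=6: arr=0 -> substrate=0 bound=2 product=7
t=7: arr=1 -> substrate=0 bound=1 product=9
t=8: arr=1 -> substrate=0 bound=2 product=9
t=9: arr=3 -> substrate=1 bound=3 product=10
t=10: arr=0 -> substrate=0 bound=3 product=11
t=11: arr=1 -> substrate=0 bound=2 product=13
t=12: arr=1 -> substrate=0 bound=2 product=14
t=13: arr=0 -> substrate=0 bound=1 product=15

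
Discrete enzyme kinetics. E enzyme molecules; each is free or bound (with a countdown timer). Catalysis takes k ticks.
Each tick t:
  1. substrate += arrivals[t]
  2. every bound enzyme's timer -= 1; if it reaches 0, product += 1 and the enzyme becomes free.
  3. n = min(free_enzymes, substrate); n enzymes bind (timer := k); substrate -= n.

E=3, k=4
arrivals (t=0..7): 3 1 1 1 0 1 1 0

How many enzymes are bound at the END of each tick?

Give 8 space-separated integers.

Answer: 3 3 3 3 3 3 3 3

Derivation:
t=0: arr=3 -> substrate=0 bound=3 product=0
t=1: arr=1 -> substrate=1 bound=3 product=0
t=2: arr=1 -> substrate=2 bound=3 product=0
t=3: arr=1 -> substrate=3 bound=3 product=0
t=4: arr=0 -> substrate=0 bound=3 product=3
t=5: arr=1 -> substrate=1 bound=3 product=3
t=6: arr=1 -> substrate=2 bound=3 product=3
t=7: arr=0 -> substrate=2 bound=3 product=3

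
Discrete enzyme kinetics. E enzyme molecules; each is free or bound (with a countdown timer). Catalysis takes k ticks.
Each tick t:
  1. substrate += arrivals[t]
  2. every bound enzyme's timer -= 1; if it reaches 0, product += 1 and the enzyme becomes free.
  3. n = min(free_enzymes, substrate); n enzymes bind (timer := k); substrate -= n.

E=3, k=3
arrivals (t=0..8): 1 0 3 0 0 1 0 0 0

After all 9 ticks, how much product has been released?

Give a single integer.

t=0: arr=1 -> substrate=0 bound=1 product=0
t=1: arr=0 -> substrate=0 bound=1 product=0
t=2: arr=3 -> substrate=1 bound=3 product=0
t=3: arr=0 -> substrate=0 bound=3 product=1
t=4: arr=0 -> substrate=0 bound=3 product=1
t=5: arr=1 -> substrate=0 bound=2 product=3
t=6: arr=0 -> substrate=0 bound=1 product=4
t=7: arr=0 -> substrate=0 bound=1 product=4
t=8: arr=0 -> substrate=0 bound=0 product=5

Answer: 5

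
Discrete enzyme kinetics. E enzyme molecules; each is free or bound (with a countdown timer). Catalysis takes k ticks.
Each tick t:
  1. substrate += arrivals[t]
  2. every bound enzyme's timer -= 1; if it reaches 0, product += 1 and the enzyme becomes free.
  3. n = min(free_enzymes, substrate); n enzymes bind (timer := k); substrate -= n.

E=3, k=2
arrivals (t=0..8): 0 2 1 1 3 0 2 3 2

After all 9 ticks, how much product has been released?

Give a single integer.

t=0: arr=0 -> substrate=0 bound=0 product=0
t=1: arr=2 -> substrate=0 bound=2 product=0
t=2: arr=1 -> substrate=0 bound=3 product=0
t=3: arr=1 -> substrate=0 bound=2 product=2
t=4: arr=3 -> substrate=1 bound=3 product=3
t=5: arr=0 -> substrate=0 bound=3 product=4
t=6: arr=2 -> substrate=0 bound=3 product=6
t=7: arr=3 -> substrate=2 bound=3 product=7
t=8: arr=2 -> substrate=2 bound=3 product=9

Answer: 9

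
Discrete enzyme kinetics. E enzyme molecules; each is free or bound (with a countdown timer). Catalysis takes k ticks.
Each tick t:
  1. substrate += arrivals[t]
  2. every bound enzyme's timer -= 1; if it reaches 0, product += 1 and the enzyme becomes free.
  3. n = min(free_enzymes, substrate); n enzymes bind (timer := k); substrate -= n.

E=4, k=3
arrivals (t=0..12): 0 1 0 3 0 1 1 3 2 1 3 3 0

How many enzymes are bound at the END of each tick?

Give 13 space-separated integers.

Answer: 0 1 1 4 3 4 2 4 4 4 4 4 4

Derivation:
t=0: arr=0 -> substrate=0 bound=0 product=0
t=1: arr=1 -> substrate=0 bound=1 product=0
t=2: arr=0 -> substrate=0 bound=1 product=0
t=3: arr=3 -> substrate=0 bound=4 product=0
t=4: arr=0 -> substrate=0 bound=3 product=1
t=5: arr=1 -> substrate=0 bound=4 product=1
t=6: arr=1 -> substrate=0 bound=2 product=4
t=7: arr=3 -> substrate=1 bound=4 product=4
t=8: arr=2 -> substrate=2 bound=4 product=5
t=9: arr=1 -> substrate=2 bound=4 product=6
t=10: arr=3 -> substrate=3 bound=4 product=8
t=11: arr=3 -> substrate=5 bound=4 product=9
t=12: arr=0 -> substrate=4 bound=4 product=10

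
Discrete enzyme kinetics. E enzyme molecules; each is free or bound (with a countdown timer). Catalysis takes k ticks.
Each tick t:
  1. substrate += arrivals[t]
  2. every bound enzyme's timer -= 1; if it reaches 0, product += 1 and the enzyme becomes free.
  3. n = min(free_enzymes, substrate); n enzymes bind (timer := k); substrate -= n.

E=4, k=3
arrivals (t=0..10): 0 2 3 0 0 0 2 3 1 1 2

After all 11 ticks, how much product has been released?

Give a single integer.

Answer: 9

Derivation:
t=0: arr=0 -> substrate=0 bound=0 product=0
t=1: arr=2 -> substrate=0 bound=2 product=0
t=2: arr=3 -> substrate=1 bound=4 product=0
t=3: arr=0 -> substrate=1 bound=4 product=0
t=4: arr=0 -> substrate=0 bound=3 product=2
t=5: arr=0 -> substrate=0 bound=1 product=4
t=6: arr=2 -> substrate=0 bound=3 product=4
t=7: arr=3 -> substrate=1 bound=4 product=5
t=8: arr=1 -> substrate=2 bound=4 product=5
t=9: arr=1 -> substrate=1 bound=4 product=7
t=10: arr=2 -> substrate=1 bound=4 product=9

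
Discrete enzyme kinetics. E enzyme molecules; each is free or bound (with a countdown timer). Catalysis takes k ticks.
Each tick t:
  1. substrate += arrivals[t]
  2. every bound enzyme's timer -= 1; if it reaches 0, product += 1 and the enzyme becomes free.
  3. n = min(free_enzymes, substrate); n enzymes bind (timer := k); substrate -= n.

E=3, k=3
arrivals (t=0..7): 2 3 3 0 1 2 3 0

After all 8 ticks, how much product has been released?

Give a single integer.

Answer: 6

Derivation:
t=0: arr=2 -> substrate=0 bound=2 product=0
t=1: arr=3 -> substrate=2 bound=3 product=0
t=2: arr=3 -> substrate=5 bound=3 product=0
t=3: arr=0 -> substrate=3 bound=3 product=2
t=4: arr=1 -> substrate=3 bound=3 product=3
t=5: arr=2 -> substrate=5 bound=3 product=3
t=6: arr=3 -> substrate=6 bound=3 product=5
t=7: arr=0 -> substrate=5 bound=3 product=6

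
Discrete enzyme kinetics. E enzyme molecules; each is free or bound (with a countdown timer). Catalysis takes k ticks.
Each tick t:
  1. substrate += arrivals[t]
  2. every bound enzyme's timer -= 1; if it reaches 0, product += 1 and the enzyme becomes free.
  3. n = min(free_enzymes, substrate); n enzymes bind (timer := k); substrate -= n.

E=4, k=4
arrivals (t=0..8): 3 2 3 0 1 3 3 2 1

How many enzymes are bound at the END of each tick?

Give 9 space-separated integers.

t=0: arr=3 -> substrate=0 bound=3 product=0
t=1: arr=2 -> substrate=1 bound=4 product=0
t=2: arr=3 -> substrate=4 bound=4 product=0
t=3: arr=0 -> substrate=4 bound=4 product=0
t=4: arr=1 -> substrate=2 bound=4 product=3
t=5: arr=3 -> substrate=4 bound=4 product=4
t=6: arr=3 -> substrate=7 bound=4 product=4
t=7: arr=2 -> substrate=9 bound=4 product=4
t=8: arr=1 -> substrate=7 bound=4 product=7

Answer: 3 4 4 4 4 4 4 4 4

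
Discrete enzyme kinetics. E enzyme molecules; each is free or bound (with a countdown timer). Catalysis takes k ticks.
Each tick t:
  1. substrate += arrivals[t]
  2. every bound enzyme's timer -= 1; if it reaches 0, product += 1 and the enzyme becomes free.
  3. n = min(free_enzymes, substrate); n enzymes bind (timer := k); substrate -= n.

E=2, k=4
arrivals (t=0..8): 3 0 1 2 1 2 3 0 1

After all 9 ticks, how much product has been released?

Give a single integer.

t=0: arr=3 -> substrate=1 bound=2 product=0
t=1: arr=0 -> substrate=1 bound=2 product=0
t=2: arr=1 -> substrate=2 bound=2 product=0
t=3: arr=2 -> substrate=4 bound=2 product=0
t=4: arr=1 -> substrate=3 bound=2 product=2
t=5: arr=2 -> substrate=5 bound=2 product=2
t=6: arr=3 -> substrate=8 bound=2 product=2
t=7: arr=0 -> substrate=8 bound=2 product=2
t=8: arr=1 -> substrate=7 bound=2 product=4

Answer: 4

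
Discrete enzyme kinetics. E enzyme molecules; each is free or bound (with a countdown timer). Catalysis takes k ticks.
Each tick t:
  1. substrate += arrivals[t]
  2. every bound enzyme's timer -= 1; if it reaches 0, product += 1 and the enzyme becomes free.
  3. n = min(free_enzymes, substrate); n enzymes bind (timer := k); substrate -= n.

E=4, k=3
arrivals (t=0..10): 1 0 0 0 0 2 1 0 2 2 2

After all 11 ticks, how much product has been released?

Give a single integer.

t=0: arr=1 -> substrate=0 bound=1 product=0
t=1: arr=0 -> substrate=0 bound=1 product=0
t=2: arr=0 -> substrate=0 bound=1 product=0
t=3: arr=0 -> substrate=0 bound=0 product=1
t=4: arr=0 -> substrate=0 bound=0 product=1
t=5: arr=2 -> substrate=0 bound=2 product=1
t=6: arr=1 -> substrate=0 bound=3 product=1
t=7: arr=0 -> substrate=0 bound=3 product=1
t=8: arr=2 -> substrate=0 bound=3 product=3
t=9: arr=2 -> substrate=0 bound=4 product=4
t=10: arr=2 -> substrate=2 bound=4 product=4

Answer: 4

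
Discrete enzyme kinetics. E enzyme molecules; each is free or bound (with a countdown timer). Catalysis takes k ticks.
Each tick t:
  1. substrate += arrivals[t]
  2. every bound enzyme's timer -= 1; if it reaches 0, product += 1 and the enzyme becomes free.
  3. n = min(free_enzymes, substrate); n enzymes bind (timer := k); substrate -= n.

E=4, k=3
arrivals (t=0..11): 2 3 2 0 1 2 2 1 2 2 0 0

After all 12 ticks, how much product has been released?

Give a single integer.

Answer: 12

Derivation:
t=0: arr=2 -> substrate=0 bound=2 product=0
t=1: arr=3 -> substrate=1 bound=4 product=0
t=2: arr=2 -> substrate=3 bound=4 product=0
t=3: arr=0 -> substrate=1 bound=4 product=2
t=4: arr=1 -> substrate=0 bound=4 product=4
t=5: arr=2 -> substrate=2 bound=4 product=4
t=6: arr=2 -> substrate=2 bound=4 product=6
t=7: arr=1 -> substrate=1 bound=4 product=8
t=8: arr=2 -> substrate=3 bound=4 product=8
t=9: arr=2 -> substrate=3 bound=4 product=10
t=10: arr=0 -> substrate=1 bound=4 product=12
t=11: arr=0 -> substrate=1 bound=4 product=12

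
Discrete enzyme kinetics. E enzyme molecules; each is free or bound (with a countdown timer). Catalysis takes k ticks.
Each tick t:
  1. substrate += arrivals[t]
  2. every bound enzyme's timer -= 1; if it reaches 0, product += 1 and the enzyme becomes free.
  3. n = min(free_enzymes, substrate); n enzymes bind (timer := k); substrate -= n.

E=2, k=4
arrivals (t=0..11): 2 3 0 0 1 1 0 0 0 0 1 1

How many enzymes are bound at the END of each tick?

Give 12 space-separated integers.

t=0: arr=2 -> substrate=0 bound=2 product=0
t=1: arr=3 -> substrate=3 bound=2 product=0
t=2: arr=0 -> substrate=3 bound=2 product=0
t=3: arr=0 -> substrate=3 bound=2 product=0
t=4: arr=1 -> substrate=2 bound=2 product=2
t=5: arr=1 -> substrate=3 bound=2 product=2
t=6: arr=0 -> substrate=3 bound=2 product=2
t=7: arr=0 -> substrate=3 bound=2 product=2
t=8: arr=0 -> substrate=1 bound=2 product=4
t=9: arr=0 -> substrate=1 bound=2 product=4
t=10: arr=1 -> substrate=2 bound=2 product=4
t=11: arr=1 -> substrate=3 bound=2 product=4

Answer: 2 2 2 2 2 2 2 2 2 2 2 2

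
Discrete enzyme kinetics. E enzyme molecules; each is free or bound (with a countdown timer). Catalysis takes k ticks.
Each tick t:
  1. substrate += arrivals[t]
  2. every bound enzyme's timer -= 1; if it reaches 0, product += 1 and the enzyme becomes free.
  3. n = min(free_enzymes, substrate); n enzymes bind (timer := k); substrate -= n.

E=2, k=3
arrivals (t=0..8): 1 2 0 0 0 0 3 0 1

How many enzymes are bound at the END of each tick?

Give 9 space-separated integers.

Answer: 1 2 2 2 1 1 2 2 2

Derivation:
t=0: arr=1 -> substrate=0 bound=1 product=0
t=1: arr=2 -> substrate=1 bound=2 product=0
t=2: arr=0 -> substrate=1 bound=2 product=0
t=3: arr=0 -> substrate=0 bound=2 product=1
t=4: arr=0 -> substrate=0 bound=1 product=2
t=5: arr=0 -> substrate=0 bound=1 product=2
t=6: arr=3 -> substrate=1 bound=2 product=3
t=7: arr=0 -> substrate=1 bound=2 product=3
t=8: arr=1 -> substrate=2 bound=2 product=3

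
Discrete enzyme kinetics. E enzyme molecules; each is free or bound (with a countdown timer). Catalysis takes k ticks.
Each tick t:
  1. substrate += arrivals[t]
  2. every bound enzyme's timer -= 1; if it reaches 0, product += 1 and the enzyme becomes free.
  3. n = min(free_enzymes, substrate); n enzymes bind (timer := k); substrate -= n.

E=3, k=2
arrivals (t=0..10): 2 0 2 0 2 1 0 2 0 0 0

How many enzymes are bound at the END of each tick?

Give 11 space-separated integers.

Answer: 2 2 2 2 2 3 1 2 2 0 0

Derivation:
t=0: arr=2 -> substrate=0 bound=2 product=0
t=1: arr=0 -> substrate=0 bound=2 product=0
t=2: arr=2 -> substrate=0 bound=2 product=2
t=3: arr=0 -> substrate=0 bound=2 product=2
t=4: arr=2 -> substrate=0 bound=2 product=4
t=5: arr=1 -> substrate=0 bound=3 product=4
t=6: arr=0 -> substrate=0 bound=1 product=6
t=7: arr=2 -> substrate=0 bound=2 product=7
t=8: arr=0 -> substrate=0 bound=2 product=7
t=9: arr=0 -> substrate=0 bound=0 product=9
t=10: arr=0 -> substrate=0 bound=0 product=9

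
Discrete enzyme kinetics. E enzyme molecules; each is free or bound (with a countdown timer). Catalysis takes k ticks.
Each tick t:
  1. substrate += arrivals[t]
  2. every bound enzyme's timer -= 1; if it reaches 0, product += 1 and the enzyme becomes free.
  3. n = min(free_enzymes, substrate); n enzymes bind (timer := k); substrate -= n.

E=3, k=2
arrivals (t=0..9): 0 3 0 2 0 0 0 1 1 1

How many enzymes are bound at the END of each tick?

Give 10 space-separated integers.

Answer: 0 3 3 2 2 0 0 1 2 2

Derivation:
t=0: arr=0 -> substrate=0 bound=0 product=0
t=1: arr=3 -> substrate=0 bound=3 product=0
t=2: arr=0 -> substrate=0 bound=3 product=0
t=3: arr=2 -> substrate=0 bound=2 product=3
t=4: arr=0 -> substrate=0 bound=2 product=3
t=5: arr=0 -> substrate=0 bound=0 product=5
t=6: arr=0 -> substrate=0 bound=0 product=5
t=7: arr=1 -> substrate=0 bound=1 product=5
t=8: arr=1 -> substrate=0 bound=2 product=5
t=9: arr=1 -> substrate=0 bound=2 product=6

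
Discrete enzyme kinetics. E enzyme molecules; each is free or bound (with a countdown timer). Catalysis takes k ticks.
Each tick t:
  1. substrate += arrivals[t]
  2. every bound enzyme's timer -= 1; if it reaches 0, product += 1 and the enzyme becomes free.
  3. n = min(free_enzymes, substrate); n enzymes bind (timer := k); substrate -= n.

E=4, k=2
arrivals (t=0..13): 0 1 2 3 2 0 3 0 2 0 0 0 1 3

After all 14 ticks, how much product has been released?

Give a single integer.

t=0: arr=0 -> substrate=0 bound=0 product=0
t=1: arr=1 -> substrate=0 bound=1 product=0
t=2: arr=2 -> substrate=0 bound=3 product=0
t=3: arr=3 -> substrate=1 bound=4 product=1
t=4: arr=2 -> substrate=1 bound=4 product=3
t=5: arr=0 -> substrate=0 bound=3 product=5
t=6: arr=3 -> substrate=0 bound=4 product=7
t=7: arr=0 -> substrate=0 bound=3 product=8
t=8: arr=2 -> substrate=0 bound=2 product=11
t=9: arr=0 -> substrate=0 bound=2 product=11
t=10: arr=0 -> substrate=0 bound=0 product=13
t=11: arr=0 -> substrate=0 bound=0 product=13
t=12: arr=1 -> substrate=0 bound=1 product=13
t=13: arr=3 -> substrate=0 bound=4 product=13

Answer: 13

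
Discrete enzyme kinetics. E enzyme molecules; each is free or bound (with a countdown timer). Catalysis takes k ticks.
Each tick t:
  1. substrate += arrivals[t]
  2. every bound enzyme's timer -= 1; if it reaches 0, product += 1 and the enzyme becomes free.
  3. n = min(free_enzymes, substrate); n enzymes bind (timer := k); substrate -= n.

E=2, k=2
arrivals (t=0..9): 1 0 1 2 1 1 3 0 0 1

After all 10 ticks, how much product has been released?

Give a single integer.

Answer: 7

Derivation:
t=0: arr=1 -> substrate=0 bound=1 product=0
t=1: arr=0 -> substrate=0 bound=1 product=0
t=2: arr=1 -> substrate=0 bound=1 product=1
t=3: arr=2 -> substrate=1 bound=2 product=1
t=4: arr=1 -> substrate=1 bound=2 product=2
t=5: arr=1 -> substrate=1 bound=2 product=3
t=6: arr=3 -> substrate=3 bound=2 product=4
t=7: arr=0 -> substrate=2 bound=2 product=5
t=8: arr=0 -> substrate=1 bound=2 product=6
t=9: arr=1 -> substrate=1 bound=2 product=7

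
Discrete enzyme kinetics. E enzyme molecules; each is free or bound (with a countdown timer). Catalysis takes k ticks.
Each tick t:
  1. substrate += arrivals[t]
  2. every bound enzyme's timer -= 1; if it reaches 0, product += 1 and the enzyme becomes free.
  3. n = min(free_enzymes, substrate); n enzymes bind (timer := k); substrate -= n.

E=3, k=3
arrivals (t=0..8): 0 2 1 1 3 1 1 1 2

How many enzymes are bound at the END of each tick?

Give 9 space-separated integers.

t=0: arr=0 -> substrate=0 bound=0 product=0
t=1: arr=2 -> substrate=0 bound=2 product=0
t=2: arr=1 -> substrate=0 bound=3 product=0
t=3: arr=1 -> substrate=1 bound=3 product=0
t=4: arr=3 -> substrate=2 bound=3 product=2
t=5: arr=1 -> substrate=2 bound=3 product=3
t=6: arr=1 -> substrate=3 bound=3 product=3
t=7: arr=1 -> substrate=2 bound=3 product=5
t=8: arr=2 -> substrate=3 bound=3 product=6

Answer: 0 2 3 3 3 3 3 3 3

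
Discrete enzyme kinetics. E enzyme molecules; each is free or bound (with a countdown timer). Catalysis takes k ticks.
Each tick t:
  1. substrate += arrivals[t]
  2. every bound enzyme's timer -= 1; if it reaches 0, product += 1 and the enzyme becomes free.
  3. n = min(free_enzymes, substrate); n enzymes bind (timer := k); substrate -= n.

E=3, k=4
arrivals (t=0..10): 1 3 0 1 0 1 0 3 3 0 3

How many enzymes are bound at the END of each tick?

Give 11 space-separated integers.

t=0: arr=1 -> substrate=0 bound=1 product=0
t=1: arr=3 -> substrate=1 bound=3 product=0
t=2: arr=0 -> substrate=1 bound=3 product=0
t=3: arr=1 -> substrate=2 bound=3 product=0
t=4: arr=0 -> substrate=1 bound=3 product=1
t=5: arr=1 -> substrate=0 bound=3 product=3
t=6: arr=0 -> substrate=0 bound=3 product=3
t=7: arr=3 -> substrate=3 bound=3 product=3
t=8: arr=3 -> substrate=5 bound=3 product=4
t=9: arr=0 -> substrate=3 bound=3 product=6
t=10: arr=3 -> substrate=6 bound=3 product=6

Answer: 1 3 3 3 3 3 3 3 3 3 3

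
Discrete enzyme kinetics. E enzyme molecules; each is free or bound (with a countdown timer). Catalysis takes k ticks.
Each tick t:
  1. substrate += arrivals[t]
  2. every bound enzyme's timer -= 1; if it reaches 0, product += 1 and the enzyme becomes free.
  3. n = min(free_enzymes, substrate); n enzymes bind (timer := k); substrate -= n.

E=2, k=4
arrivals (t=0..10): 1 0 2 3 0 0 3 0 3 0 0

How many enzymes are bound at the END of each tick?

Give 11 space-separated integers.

t=0: arr=1 -> substrate=0 bound=1 product=0
t=1: arr=0 -> substrate=0 bound=1 product=0
t=2: arr=2 -> substrate=1 bound=2 product=0
t=3: arr=3 -> substrate=4 bound=2 product=0
t=4: arr=0 -> substrate=3 bound=2 product=1
t=5: arr=0 -> substrate=3 bound=2 product=1
t=6: arr=3 -> substrate=5 bound=2 product=2
t=7: arr=0 -> substrate=5 bound=2 product=2
t=8: arr=3 -> substrate=7 bound=2 product=3
t=9: arr=0 -> substrate=7 bound=2 product=3
t=10: arr=0 -> substrate=6 bound=2 product=4

Answer: 1 1 2 2 2 2 2 2 2 2 2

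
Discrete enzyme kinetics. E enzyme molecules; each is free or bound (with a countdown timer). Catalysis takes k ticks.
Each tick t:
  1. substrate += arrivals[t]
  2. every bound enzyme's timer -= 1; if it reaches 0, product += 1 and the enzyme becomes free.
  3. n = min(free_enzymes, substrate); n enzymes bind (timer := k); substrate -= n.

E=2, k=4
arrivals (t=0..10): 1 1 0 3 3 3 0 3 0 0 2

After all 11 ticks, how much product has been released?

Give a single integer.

t=0: arr=1 -> substrate=0 bound=1 product=0
t=1: arr=1 -> substrate=0 bound=2 product=0
t=2: arr=0 -> substrate=0 bound=2 product=0
t=3: arr=3 -> substrate=3 bound=2 product=0
t=4: arr=3 -> substrate=5 bound=2 product=1
t=5: arr=3 -> substrate=7 bound=2 product=2
t=6: arr=0 -> substrate=7 bound=2 product=2
t=7: arr=3 -> substrate=10 bound=2 product=2
t=8: arr=0 -> substrate=9 bound=2 product=3
t=9: arr=0 -> substrate=8 bound=2 product=4
t=10: arr=2 -> substrate=10 bound=2 product=4

Answer: 4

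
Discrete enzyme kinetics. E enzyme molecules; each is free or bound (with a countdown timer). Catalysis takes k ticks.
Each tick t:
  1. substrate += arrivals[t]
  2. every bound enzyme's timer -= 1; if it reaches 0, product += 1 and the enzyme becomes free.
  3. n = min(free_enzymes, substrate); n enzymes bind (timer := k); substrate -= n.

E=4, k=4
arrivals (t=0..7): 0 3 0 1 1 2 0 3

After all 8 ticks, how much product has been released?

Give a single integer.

t=0: arr=0 -> substrate=0 bound=0 product=0
t=1: arr=3 -> substrate=0 bound=3 product=0
t=2: arr=0 -> substrate=0 bound=3 product=0
t=3: arr=1 -> substrate=0 bound=4 product=0
t=4: arr=1 -> substrate=1 bound=4 product=0
t=5: arr=2 -> substrate=0 bound=4 product=3
t=6: arr=0 -> substrate=0 bound=4 product=3
t=7: arr=3 -> substrate=2 bound=4 product=4

Answer: 4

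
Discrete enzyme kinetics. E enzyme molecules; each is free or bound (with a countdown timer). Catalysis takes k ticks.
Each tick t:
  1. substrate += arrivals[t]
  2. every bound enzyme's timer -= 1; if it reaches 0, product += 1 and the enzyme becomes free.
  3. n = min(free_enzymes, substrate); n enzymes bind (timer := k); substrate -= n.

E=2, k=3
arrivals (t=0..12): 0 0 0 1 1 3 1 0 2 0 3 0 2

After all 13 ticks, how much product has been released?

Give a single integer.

Answer: 5

Derivation:
t=0: arr=0 -> substrate=0 bound=0 product=0
t=1: arr=0 -> substrate=0 bound=0 product=0
t=2: arr=0 -> substrate=0 bound=0 product=0
t=3: arr=1 -> substrate=0 bound=1 product=0
t=4: arr=1 -> substrate=0 bound=2 product=0
t=5: arr=3 -> substrate=3 bound=2 product=0
t=6: arr=1 -> substrate=3 bound=2 product=1
t=7: arr=0 -> substrate=2 bound=2 product=2
t=8: arr=2 -> substrate=4 bound=2 product=2
t=9: arr=0 -> substrate=3 bound=2 product=3
t=10: arr=3 -> substrate=5 bound=2 product=4
t=11: arr=0 -> substrate=5 bound=2 product=4
t=12: arr=2 -> substrate=6 bound=2 product=5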